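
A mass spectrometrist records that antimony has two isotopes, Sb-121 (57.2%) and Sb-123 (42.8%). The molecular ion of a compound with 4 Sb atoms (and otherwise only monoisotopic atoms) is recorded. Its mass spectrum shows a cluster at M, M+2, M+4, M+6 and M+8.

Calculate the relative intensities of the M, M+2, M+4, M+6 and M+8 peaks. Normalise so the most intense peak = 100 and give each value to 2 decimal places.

The 4 Sb atoms are independent, so intensities follow the terms of (0.572 + 0.428)^4.
P(M) = 0.572^4 = 0.107049
P(M+2) = 4 × 0.572^3 × 0.428^1 = 0.320400
P(M+4) = 6 × 0.572^2 × 0.428^2 = 0.359609
P(M+6) = 4 × 0.572^1 × 0.428^3 = 0.179385
P(M+8) = 0.428^4 = 0.033556
The M+4 peak is largest (0.359609); scaling to 100 gives 29.77 : 89.10 : 100.00 : 49.88 : 9.33.

29.77 : 89.10 : 100.00 : 49.88 : 9.33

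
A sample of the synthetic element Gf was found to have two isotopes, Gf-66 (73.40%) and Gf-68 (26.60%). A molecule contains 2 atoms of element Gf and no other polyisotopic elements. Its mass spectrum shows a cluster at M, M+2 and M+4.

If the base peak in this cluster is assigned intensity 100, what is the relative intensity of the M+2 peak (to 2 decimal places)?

Term probabilities: M 0.5388, M+2 0.3905, M+4 0.0708. Base peak = M.
P(M) = C(2,0) × 0.7340^2 × 0.2660^0 = 1 × 0.538756 × 1.0000 = 0.538756 (base)
P(M+2) = C(2,1) × 0.7340^1 × 0.2660^1 = 2 × 0.7340 × 0.2660 = 0.390488
Relative intensity = 0.390488 / 0.538756 × 100 = 72.48

72.48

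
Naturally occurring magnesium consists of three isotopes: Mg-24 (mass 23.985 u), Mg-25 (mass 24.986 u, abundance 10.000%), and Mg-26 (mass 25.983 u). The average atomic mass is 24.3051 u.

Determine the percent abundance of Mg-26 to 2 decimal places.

11.01%

Let x and y be the fractions of Mg-24 and Mg-26. Then x + y = 1 − 0.10000 = 0.90000 and 23.985x + 25.983y = 24.3051 − 0.10000×24.986 = 21.8065.
Substituting: 23.985x + 25.983(0.90000 − x) = 21.8065
(23.985 − 25.983)x = -1.5782  ⇒  x = 0.78989, y = 0.11011
Mg-24: 78.99%, Mg-26: 11.01%.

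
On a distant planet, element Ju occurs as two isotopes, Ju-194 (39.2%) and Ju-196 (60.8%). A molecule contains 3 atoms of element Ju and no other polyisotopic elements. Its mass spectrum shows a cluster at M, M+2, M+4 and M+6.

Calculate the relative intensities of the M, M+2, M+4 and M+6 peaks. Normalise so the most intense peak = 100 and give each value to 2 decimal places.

The 3 Ju atoms are independent, so intensities follow the terms of (0.392 + 0.608)^3.
P(M) = 0.392^3 = 0.060236
P(M+2) = 3 × 0.392^2 × 0.608^1 = 0.280283
P(M+4) = 3 × 0.392^1 × 0.608^2 = 0.434725
P(M+6) = 0.608^3 = 0.224756
The M+4 peak is largest (0.434725); scaling to 100 gives 13.86 : 64.47 : 100.00 : 51.70.

13.86 : 64.47 : 100.00 : 51.70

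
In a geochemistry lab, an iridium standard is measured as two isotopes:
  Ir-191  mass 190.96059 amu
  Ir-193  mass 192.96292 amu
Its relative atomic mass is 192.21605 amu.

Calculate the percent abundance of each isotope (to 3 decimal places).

Ir-191: 37.300%, Ir-193: 62.700%

Let x be the fractional abundance of Ir-191; then Ir-193 has abundance 1 − x.
190.96059·x + 192.96292·(1 − x) = 192.21605
(190.96059 − 192.96292)·x = 192.21605 − 192.96292
x = -0.74687 / -2.00233 = 0.37300 → 37.300% Ir-191, 62.700% Ir-193.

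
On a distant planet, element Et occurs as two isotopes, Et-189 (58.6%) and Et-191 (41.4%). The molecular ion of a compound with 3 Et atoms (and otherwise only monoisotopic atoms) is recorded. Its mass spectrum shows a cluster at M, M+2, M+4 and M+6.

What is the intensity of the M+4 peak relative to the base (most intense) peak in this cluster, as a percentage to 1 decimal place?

70.6%

Binomial terms of (0.586 + 0.414)^3: M 0.2012, M+2 0.4265, M+4 0.3013, M+6 0.0710 → M+2 is the base peak.
P(M+2) = C(3,1) × 0.586^2 × 0.414^1 = 3 × 0.343396 × 0.4140 = 0.426498 (base)
P(M+4) = C(3,2) × 0.586^1 × 0.414^2 = 3 × 0.5860 × 0.171396 = 0.301314
Relative intensity = 0.301314 / 0.426498 × 100 = 70.6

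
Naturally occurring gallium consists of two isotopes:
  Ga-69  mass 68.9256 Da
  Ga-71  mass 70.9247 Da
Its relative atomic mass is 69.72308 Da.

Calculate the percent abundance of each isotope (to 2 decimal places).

Writing the weighted mean with unknown fraction x of Ga-69:
68.9256·x + 70.9247·(1 − x) = 69.72308
(68.9256 − 70.9247)·x = 69.72308 − 70.9247
x = -1.20162 / -1.9991 = 0.60108 → 60.11% Ga-69, 39.89% Ga-71.

Ga-69: 60.11%, Ga-71: 39.89%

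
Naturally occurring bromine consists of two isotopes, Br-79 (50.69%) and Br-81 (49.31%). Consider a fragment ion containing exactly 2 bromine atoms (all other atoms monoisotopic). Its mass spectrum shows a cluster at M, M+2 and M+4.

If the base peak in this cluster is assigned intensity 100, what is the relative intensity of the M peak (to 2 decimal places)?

51.40

Term probabilities: M 0.2569, M+2 0.4999, M+4 0.2431. Base peak = M+2.
P(M+2) = C(2,1) × 0.5069^1 × 0.4931^1 = 2 × 0.5069 × 0.4931 = 0.499905 (base)
P(M) = C(2,0) × 0.5069^2 × 0.4931^0 = 1 × 0.25694761 × 1.0000 = 0.256948
Relative intensity = 0.256948 / 0.499905 × 100 = 51.40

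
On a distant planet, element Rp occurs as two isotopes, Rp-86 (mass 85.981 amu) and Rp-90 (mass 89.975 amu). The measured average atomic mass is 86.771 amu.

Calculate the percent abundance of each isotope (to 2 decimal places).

Let x be the fractional abundance of Rp-86; then Rp-90 has abundance 1 − x.
85.981·x + 89.975·(1 − x) = 86.771
(85.981 − 89.975)·x = 86.771 − 89.975
x = -3.204 / -3.994 = 0.80220 → 80.22% Rp-86, 19.78% Rp-90.

Rp-86: 80.22%, Rp-90: 19.78%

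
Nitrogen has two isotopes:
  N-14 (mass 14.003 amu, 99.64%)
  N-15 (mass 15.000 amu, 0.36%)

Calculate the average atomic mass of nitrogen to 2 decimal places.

The abundance-weighted mean is 0.9964 × 14.003 + 0.0036 × 15.000
= 13.9526 + 0.0540 = 14.0066 amu

14.01 amu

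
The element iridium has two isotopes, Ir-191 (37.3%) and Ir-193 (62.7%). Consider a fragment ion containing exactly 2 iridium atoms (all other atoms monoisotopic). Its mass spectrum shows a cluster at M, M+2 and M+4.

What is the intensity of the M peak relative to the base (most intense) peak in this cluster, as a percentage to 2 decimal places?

29.74%

(0.373 + 0.627)^2 gives M 0.1391, M+2 0.4677, M+4 0.3931; the largest is M+2.
P(M+2) = C(2,1) × 0.373^1 × 0.627^1 = 2 × 0.3730 × 0.6270 = 0.467742 (base)
P(M) = C(2,0) × 0.373^2 × 0.627^0 = 1 × 0.139129 × 1.0000 = 0.139129
Relative intensity = 0.139129 / 0.467742 × 100 = 29.74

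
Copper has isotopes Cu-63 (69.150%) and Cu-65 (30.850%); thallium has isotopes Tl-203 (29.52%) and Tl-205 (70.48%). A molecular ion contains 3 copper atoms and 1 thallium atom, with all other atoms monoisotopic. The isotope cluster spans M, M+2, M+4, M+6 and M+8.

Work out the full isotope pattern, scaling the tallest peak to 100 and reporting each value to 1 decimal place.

Copper pattern (n=3): 0.33065611 : 0.44254842 : 0.19743483 : 0.02936064
Thallium pattern (n=1): 0.2952 : 0.7048
Convolve the two distributions (both contribute in 2-u steps):
  M: 0.33065611×0.2952 = 0.097610
  M+2: 0.33065611×0.7048 + 0.44254842×0.2952 = 0.363687
  M+4: 0.44254842×0.7048 + 0.19743483×0.2952 = 0.370191
  M+6: 0.19743483×0.7048 + 0.02936064×0.2952 = 0.147819
  M+8: 0.02936064×0.7048 = 0.020693
Scale to base peak (0.370191) = 100: 26.4 : 98.2 : 100.0 : 39.9 : 5.6

26.4 : 98.2 : 100.0 : 39.9 : 5.6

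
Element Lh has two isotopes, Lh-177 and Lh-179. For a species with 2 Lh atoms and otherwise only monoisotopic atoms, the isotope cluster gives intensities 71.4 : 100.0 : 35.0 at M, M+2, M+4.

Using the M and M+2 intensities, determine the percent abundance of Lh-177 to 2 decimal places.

Let p = fractional abundance of Lh-177. I(M+2)/I(M) = [C(2,1)·p^1·(1−p)] / p^2 = 2·(1−p)/p = 100.0/71.4 = 1.4006
(1−p)/p = 1.4006/2 = 0.7003  ⇒  p = 1/(1 + 0.7003) = 0.5881
Lh-177: 58.81%, Lh-179: 41.19%.

58.81%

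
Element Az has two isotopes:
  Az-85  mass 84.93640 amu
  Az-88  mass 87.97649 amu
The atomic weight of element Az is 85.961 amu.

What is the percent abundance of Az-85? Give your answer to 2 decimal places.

With x = fraction of Az-85 (so Az-88 is 1 − x):
84.93640·x + 87.97649·(1 − x) = 85.961
(84.93640 − 87.97649)·x = 85.961 − 87.97649
x = -2.01549 / -3.04009 = 0.66297 → 66.30% Az-85, 33.70% Az-88.

66.30%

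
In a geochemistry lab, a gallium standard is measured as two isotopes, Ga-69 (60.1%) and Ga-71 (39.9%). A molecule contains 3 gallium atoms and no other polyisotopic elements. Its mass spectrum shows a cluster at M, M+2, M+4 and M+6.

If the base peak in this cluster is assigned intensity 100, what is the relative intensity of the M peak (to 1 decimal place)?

Binomial terms of (0.601 + 0.399)^3: M 0.2171, M+2 0.4324, M+4 0.2870, M+6 0.0635 → M+2 is the base peak.
P(M+2) = C(3,1) × 0.601^2 × 0.399^1 = 3 × 0.361201 × 0.3990 = 0.432358 (base)
P(M) = C(3,0) × 0.601^3 × 0.399^0 = 1 × 0.2170818 × 1.0000 = 0.217082
Relative intensity = 0.217082 / 0.432358 × 100 = 50.2

50.2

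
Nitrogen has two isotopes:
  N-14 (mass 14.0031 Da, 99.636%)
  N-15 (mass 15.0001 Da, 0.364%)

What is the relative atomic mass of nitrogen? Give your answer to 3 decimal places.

Ar = Σ fᵢ·mᵢ = 0.99636 × 14.0031 + 0.00364 × 15.0001
= 13.95213 + 0.05460 = 14.00673 Da

14.007 Da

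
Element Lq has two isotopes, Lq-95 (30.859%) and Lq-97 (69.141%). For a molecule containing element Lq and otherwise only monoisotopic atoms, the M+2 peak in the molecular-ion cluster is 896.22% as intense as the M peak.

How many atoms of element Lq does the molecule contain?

For n independent Lq atoms, I(M+2)/I(M) = n · (abundance Lq-97) / (abundance Lq-95) = n · 0.69141/0.30859.
n = 8.9622 × 0.30859/0.69141 = 4.00 ≈ 4

4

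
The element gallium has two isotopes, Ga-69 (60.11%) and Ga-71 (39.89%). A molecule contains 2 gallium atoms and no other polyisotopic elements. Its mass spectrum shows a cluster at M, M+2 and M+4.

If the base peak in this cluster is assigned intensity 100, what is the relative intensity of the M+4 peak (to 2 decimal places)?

33.18

(0.6011 + 0.3989)^2 gives M 0.3613, M+2 0.4796, M+4 0.1591; the largest is M+2.
P(M+2) = C(2,1) × 0.6011^1 × 0.3989^1 = 2 × 0.6011 × 0.3989 = 0.479558 (base)
P(M+4) = C(2,2) × 0.6011^0 × 0.3989^2 = 1 × 1.0000 × 0.15912121 = 0.159121
Relative intensity = 0.159121 / 0.479558 × 100 = 33.18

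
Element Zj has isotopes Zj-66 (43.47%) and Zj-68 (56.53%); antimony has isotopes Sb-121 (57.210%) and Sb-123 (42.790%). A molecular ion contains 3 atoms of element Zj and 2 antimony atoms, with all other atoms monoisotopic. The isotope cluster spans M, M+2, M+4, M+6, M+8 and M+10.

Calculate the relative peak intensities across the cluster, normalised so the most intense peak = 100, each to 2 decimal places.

8.35 : 45.09 : 95.80 : 100.00 : 51.19 : 10.28

Element Zj pattern (n=3): 0.08214269 : 0.3204642 : 0.41674353 : 0.18064958
Antimony pattern (n=2): 0.32729841 : 0.48960318 : 0.18309841
Convolve the two distributions (both contribute in 2-u steps):
  M: 0.08214269×0.32729841 = 0.026885
  M+2: 0.08214269×0.48960318 + 0.3204642×0.32729841 = 0.145105
  M+4: 0.08214269×0.18309841 + 0.3204642×0.48960318 + 0.41674353×0.32729841 = 0.308340
  M+6: 0.3204642×0.18309841 + 0.41674353×0.48960318 + 0.18064958×0.32729841 = 0.321842
  M+8: 0.41674353×0.18309841 + 0.18064958×0.48960318 = 0.164752
  M+10: 0.18064958×0.18309841 = 0.033077
Scale to base peak (0.321842) = 100: 8.35 : 45.09 : 95.80 : 100.00 : 51.19 : 10.28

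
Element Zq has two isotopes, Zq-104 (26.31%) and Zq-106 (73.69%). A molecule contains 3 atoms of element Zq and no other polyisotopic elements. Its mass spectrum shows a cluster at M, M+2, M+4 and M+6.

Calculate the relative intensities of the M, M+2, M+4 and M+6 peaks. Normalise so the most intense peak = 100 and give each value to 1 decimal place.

4.2 : 35.7 : 100.0 : 93.4

Expanding (0.2631 + 0.7369)^3:
P(M) = 0.2631^3 = 0.018212
P(M+2) = 3 × 0.2631^2 × 0.7369^1 = 0.153028
P(M+4) = 3 × 0.2631^1 × 0.7369^2 = 0.428607
P(M+6) = 0.7369^3 = 0.400153
The M+4 peak is largest (0.428607); scaling to 100 gives 4.2 : 35.7 : 100.0 : 93.4.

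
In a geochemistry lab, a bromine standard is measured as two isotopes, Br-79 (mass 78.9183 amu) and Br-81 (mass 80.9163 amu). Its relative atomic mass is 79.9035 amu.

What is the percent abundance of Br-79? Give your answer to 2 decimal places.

50.69%

Let x be the fractional abundance of Br-79; then Br-81 has abundance 1 − x.
78.9183·x + 80.9163·(1 − x) = 79.9035
(78.9183 − 80.9163)·x = 79.9035 − 80.9163
x = -1.0128 / -1.9980 = 0.50691 → 50.69% Br-79, 49.31% Br-81.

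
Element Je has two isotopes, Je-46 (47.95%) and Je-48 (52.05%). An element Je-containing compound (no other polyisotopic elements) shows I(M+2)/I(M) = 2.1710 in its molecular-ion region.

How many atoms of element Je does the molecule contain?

2

With n Je atoms, P(M+2)/P(M) = C(n,1)·p^(n−1)q / p^n = n·q/p = n · 0.5205/0.4795.
n = 2.1710 × 0.4795/0.5205 = 2.00 ≈ 2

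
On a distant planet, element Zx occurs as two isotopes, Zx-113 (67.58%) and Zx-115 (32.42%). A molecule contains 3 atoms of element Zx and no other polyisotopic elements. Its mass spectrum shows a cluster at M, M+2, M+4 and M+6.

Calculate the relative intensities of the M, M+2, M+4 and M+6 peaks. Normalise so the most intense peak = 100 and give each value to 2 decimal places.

69.48 : 100.00 : 47.97 : 7.67

Each Zx atom is independently Zx-113 (p = 0.6758) or Zx-115 (q = 0.3242); the cluster is the binomial expansion (p + q)^3.
P(M) = 0.6758^3 = 0.308642
P(M+2) = 3 × 0.6758^2 × 0.3242^1 = 0.444192
P(M+4) = 3 × 0.6758^1 × 0.3242^2 = 0.213091
P(M+6) = 0.3242^3 = 0.034075
The M+2 peak is largest (0.444192); scaling to 100 gives 69.48 : 100.00 : 47.97 : 7.67.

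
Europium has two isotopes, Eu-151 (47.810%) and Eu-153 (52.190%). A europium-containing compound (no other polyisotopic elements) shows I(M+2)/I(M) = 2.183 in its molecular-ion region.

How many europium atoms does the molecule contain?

2

The M+2/M ratio from n Eu atoms is n · q/p = n · 0.52190/0.47810.
n = 2.183 × 0.47810/0.52190 = 2.00 ≈ 2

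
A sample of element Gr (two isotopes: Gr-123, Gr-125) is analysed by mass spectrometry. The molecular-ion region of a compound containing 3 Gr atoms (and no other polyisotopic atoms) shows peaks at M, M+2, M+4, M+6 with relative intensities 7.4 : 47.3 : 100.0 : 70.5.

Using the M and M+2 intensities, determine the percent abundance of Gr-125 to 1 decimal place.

Let p = fractional abundance of Gr-123. I(M+2)/I(M) = [C(3,1)·p^2·(1−p)] / p^3 = 3·(1−p)/p = 47.3/7.4 = 6.3919
(1−p)/p = 6.3919/3 = 2.1306  ⇒  p = 1/(1 + 2.1306) = 0.3194
Gr-123: 31.9%, Gr-125: 68.1%.

68.1%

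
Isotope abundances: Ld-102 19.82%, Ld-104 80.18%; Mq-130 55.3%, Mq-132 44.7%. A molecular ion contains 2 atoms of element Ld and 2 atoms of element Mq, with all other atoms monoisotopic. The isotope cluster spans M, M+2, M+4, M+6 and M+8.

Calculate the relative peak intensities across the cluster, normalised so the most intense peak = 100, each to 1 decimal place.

Element Ld pattern (n=2): 0.03928324 : 0.31783352 : 0.64288324
Element Mq pattern (n=2): 0.305809 : 0.494382 : 0.199809
Convolve the two distributions (both contribute in 2-u steps):
  M: 0.03928324×0.305809 = 0.012013
  M+2: 0.03928324×0.494382 + 0.31783352×0.305809 = 0.116617
  M+4: 0.03928324×0.199809 + 0.31783352×0.494382 + 0.64288324×0.305809 = 0.361580
  M+6: 0.31783352×0.199809 + 0.64288324×0.494382 = 0.381336
  M+8: 0.64288324×0.199809 = 0.128454
Scale to base peak (0.381336) = 100: 3.2 : 30.6 : 94.8 : 100.0 : 33.7

3.2 : 30.6 : 94.8 : 100.0 : 33.7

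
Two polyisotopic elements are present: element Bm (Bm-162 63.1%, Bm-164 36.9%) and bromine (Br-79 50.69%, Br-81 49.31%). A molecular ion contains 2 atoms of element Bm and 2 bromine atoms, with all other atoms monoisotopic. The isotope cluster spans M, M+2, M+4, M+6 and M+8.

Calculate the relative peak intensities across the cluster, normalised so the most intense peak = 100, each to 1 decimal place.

Element Bm pattern (n=2): 0.398161 : 0.465678 : 0.136161
Bromine pattern (n=2): 0.25694761 : 0.49990478 : 0.24314761
Convolve the two distributions (both contribute in 2-u steps):
  M: 0.398161×0.25694761 = 0.102307
  M+2: 0.398161×0.49990478 + 0.465678×0.25694761 = 0.318697
  M+4: 0.398161×0.24314761 + 0.465678×0.49990478 + 0.136161×0.25694761 = 0.364593
  M+6: 0.465678×0.24314761 + 0.136161×0.49990478 = 0.181296
  M+8: 0.136161×0.24314761 = 0.033107
Scale to base peak (0.364593) = 100: 28.1 : 87.4 : 100.0 : 49.7 : 9.1

28.1 : 87.4 : 100.0 : 49.7 : 9.1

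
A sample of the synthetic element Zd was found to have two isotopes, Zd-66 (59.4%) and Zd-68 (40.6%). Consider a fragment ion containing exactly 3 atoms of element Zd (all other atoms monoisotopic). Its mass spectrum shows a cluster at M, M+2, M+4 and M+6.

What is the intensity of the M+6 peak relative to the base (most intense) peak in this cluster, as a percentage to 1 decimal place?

(0.594 + 0.406)^3 gives M 0.2096, M+2 0.4298, M+4 0.2937, M+6 0.0669; the largest is M+2.
P(M+2) = C(3,1) × 0.594^2 × 0.406^1 = 3 × 0.352836 × 0.4060 = 0.429754 (base)
P(M+6) = C(3,3) × 0.594^0 × 0.406^3 = 1 × 1.0000 × 0.06692342 = 0.066923
Relative intensity = 0.066923 / 0.429754 × 100 = 15.6

15.6%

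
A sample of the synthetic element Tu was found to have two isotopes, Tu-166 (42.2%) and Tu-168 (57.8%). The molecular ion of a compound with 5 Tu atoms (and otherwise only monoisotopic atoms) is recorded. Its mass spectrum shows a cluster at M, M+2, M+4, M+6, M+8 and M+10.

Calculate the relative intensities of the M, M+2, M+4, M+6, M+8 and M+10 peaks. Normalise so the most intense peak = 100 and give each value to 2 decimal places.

3.89 : 26.65 : 73.01 : 100.00 : 68.48 : 18.76

Each Tu atom is independently Tu-166 (p = 0.422) or Tu-168 (q = 0.578); the cluster is the binomial expansion (p + q)^5.
P(M) = 0.422^5 = 0.013383
P(M+2) = 5 × 0.422^4 × 0.578^1 = 0.091653
P(M+4) = 10 × 0.422^3 × 0.578^2 = 0.251069
P(M+6) = 10 × 0.422^2 × 0.578^3 = 0.343881
P(M+8) = 5 × 0.422^1 × 0.578^4 = 0.235502
P(M+10) = 0.578^5 = 0.064512
The M+6 peak is largest (0.343881); scaling to 100 gives 3.89 : 26.65 : 73.01 : 100.00 : 68.48 : 18.76.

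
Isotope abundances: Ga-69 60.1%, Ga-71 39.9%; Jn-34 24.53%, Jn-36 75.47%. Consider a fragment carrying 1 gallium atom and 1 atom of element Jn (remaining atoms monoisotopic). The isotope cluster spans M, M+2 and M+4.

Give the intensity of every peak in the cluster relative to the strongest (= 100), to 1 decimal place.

26.7 : 100.0 : 54.6

Gallium pattern (n=1): 0.6010 : 0.3990
Element Jn pattern (n=1): 0.2453 : 0.7547
Convolve the two distributions (both contribute in 2-u steps):
  M: 0.6010×0.2453 = 0.147425
  M+2: 0.6010×0.7547 + 0.3990×0.2453 = 0.551449
  M+4: 0.3990×0.7547 = 0.301125
Scale to base peak (0.551449) = 100: 26.7 : 100.0 : 54.6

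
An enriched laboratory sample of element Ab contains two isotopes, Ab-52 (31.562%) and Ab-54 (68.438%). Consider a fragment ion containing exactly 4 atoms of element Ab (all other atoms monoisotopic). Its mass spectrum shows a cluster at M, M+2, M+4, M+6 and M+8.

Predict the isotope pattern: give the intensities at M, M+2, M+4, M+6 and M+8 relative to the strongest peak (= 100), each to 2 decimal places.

Expanding (0.31562 + 0.68438)^4:
P(M) = 0.31562^4 = 0.009923
P(M+2) = 4 × 0.31562^3 × 0.68438^1 = 0.086070
P(M+4) = 6 × 0.31562^2 × 0.68438^2 = 0.279946
P(M+6) = 4 × 0.31562^1 × 0.68438^3 = 0.404684
P(M+8) = 0.68438^4 = 0.219376
The M+6 peak is largest (0.404684); scaling to 100 gives 2.45 : 21.27 : 69.18 : 100.00 : 54.21.

2.45 : 21.27 : 69.18 : 100.00 : 54.21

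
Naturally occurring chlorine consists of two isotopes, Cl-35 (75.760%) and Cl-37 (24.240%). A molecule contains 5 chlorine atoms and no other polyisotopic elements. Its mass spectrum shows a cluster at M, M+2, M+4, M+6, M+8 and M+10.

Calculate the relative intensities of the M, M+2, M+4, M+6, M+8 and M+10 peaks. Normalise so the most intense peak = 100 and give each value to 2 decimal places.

62.51 : 100.00 : 63.99 : 20.47 : 3.28 : 0.21

The 5 Cl atoms are independent, so intensities follow the terms of (0.75760 + 0.24240)^5.
P(M) = 0.75760^5 = 0.249574
P(M+2) = 5 × 0.75760^4 × 0.24240^1 = 0.399266
P(M+4) = 10 × 0.75760^3 × 0.24240^2 = 0.255497
P(M+6) = 10 × 0.75760^2 × 0.24240^3 = 0.081748
P(M+8) = 5 × 0.75760^1 × 0.24240^4 = 0.013078
P(M+10) = 0.24240^5 = 0.000837
The M+2 peak is largest (0.399266); scaling to 100 gives 62.51 : 100.00 : 63.99 : 20.47 : 3.28 : 0.21.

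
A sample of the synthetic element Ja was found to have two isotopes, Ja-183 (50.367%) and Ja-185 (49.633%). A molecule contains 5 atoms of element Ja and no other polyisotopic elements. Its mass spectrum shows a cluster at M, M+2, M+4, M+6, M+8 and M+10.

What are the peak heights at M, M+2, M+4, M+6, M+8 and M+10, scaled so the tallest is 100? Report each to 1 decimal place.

10.3 : 50.7 : 100.0 : 98.5 : 48.6 : 9.6

The 5 Ja atoms are independent, so intensities follow the terms of (0.50367 + 0.49633)^5.
P(M) = 0.50367^5 = 0.032414
P(M+2) = 5 × 0.50367^4 × 0.49633^1 = 0.159707
P(M+4) = 10 × 0.50367^3 × 0.49633^2 = 0.314760
P(M+6) = 10 × 0.50367^2 × 0.49633^3 = 0.310173
P(M+8) = 5 × 0.50367^1 × 0.49633^4 = 0.152826
P(M+10) = 0.49633^5 = 0.030120
The M+4 peak is largest (0.314760); scaling to 100 gives 10.3 : 50.7 : 100.0 : 98.5 : 48.6 : 9.6.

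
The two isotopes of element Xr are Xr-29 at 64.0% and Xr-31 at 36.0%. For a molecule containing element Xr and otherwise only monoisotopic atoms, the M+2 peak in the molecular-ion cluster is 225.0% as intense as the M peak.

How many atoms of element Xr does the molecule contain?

4

The M+2/M ratio from n Xr atoms is n · q/p = n · 0.360/0.640.
n = 2.250 × 0.640/0.360 = 4.00 ≈ 4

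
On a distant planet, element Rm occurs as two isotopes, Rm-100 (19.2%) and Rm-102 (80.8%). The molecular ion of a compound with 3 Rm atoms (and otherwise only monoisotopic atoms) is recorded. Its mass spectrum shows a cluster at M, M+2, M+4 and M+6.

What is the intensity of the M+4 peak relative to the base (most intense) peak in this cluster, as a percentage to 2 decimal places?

71.29%

Term probabilities: M 0.0071, M+2 0.0894, M+4 0.3760, M+6 0.5275. Base peak = M+6.
P(M+6) = C(3,3) × 0.192^0 × 0.808^3 = 1 × 1.0000 × 0.52751411 = 0.527514 (base)
P(M+4) = C(3,2) × 0.192^1 × 0.808^2 = 3 × 0.1920 × 0.652864 = 0.376050
Relative intensity = 0.376050 / 0.527514 × 100 = 71.29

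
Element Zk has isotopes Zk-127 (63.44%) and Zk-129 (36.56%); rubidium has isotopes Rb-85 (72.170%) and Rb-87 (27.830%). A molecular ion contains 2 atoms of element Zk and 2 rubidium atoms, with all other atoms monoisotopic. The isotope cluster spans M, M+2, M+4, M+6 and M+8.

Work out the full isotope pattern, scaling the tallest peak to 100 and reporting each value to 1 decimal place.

52.0 : 100.0 : 71.2 : 22.2 : 2.6

Element Zk pattern (n=2): 0.40246336 : 0.46387328 : 0.13366336
Rubidium pattern (n=2): 0.52085089 : 0.40169822 : 0.07745089
Convolve the two distributions (both contribute in 2-u steps):
  M: 0.40246336×0.52085089 = 0.209623
  M+2: 0.40246336×0.40169822 + 0.46387328×0.52085089 = 0.403278
  M+4: 0.40246336×0.07745089 + 0.46387328×0.40169822 + 0.13366336×0.52085089 = 0.287127
  M+6: 0.46387328×0.07745089 + 0.13366336×0.40169822 = 0.089620
  M+8: 0.13366336×0.07745089 = 0.010352
Scale to base peak (0.403278) = 100: 52.0 : 100.0 : 71.2 : 22.2 : 2.6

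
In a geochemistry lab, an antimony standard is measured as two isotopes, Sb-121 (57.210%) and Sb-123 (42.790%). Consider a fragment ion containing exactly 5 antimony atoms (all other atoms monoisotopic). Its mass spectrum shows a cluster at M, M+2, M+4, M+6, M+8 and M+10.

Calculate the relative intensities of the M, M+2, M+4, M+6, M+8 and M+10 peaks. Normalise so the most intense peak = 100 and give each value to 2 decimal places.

17.88 : 66.85 : 100.00 : 74.79 : 27.97 : 4.18

Expanding (0.57210 + 0.42790)^5:
P(M) = 0.57210^5 = 0.061286
P(M+2) = 5 × 0.57210^4 × 0.42790^1 = 0.229192
P(M+4) = 10 × 0.57210^3 × 0.42790^2 = 0.342847
P(M+6) = 10 × 0.57210^2 × 0.42790^3 = 0.256431
P(M+8) = 5 × 0.57210^1 × 0.42790^4 = 0.095898
P(M+10) = 0.42790^5 = 0.014345
The M+4 peak is largest (0.342847); scaling to 100 gives 17.88 : 66.85 : 100.00 : 74.79 : 27.97 : 4.18.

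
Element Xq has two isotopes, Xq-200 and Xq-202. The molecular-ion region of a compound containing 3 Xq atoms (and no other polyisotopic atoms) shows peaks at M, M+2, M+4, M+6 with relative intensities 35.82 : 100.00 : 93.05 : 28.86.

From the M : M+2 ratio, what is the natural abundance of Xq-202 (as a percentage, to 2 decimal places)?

Let p = fractional abundance of Xq-200. I(M+2)/I(M) = [C(3,1)·p^2·(1−p)] / p^3 = 3·(1−p)/p = 100.00/35.82 = 2.7917
(1−p)/p = 2.7917/3 = 0.9306  ⇒  p = 1/(1 + 0.9306) = 0.5180
Xq-200: 51.80%, Xq-202: 48.20%.

48.20%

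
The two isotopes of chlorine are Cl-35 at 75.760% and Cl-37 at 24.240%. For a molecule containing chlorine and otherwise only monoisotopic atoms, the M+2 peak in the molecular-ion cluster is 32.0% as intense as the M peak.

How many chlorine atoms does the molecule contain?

The M+2/M ratio from n Cl atoms is n · q/p = n · 0.24240/0.75760.
n = 0.320 × 0.75760/0.24240 = 1.00 ≈ 1

1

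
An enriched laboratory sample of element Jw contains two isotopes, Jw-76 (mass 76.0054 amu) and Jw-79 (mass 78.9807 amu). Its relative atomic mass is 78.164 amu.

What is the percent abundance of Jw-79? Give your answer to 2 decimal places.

Let x be the fractional abundance of Jw-76; then Jw-79 has abundance 1 − x.
76.0054·x + 78.9807·(1 − x) = 78.164
(76.0054 − 78.9807)·x = 78.164 − 78.9807
x = -0.8167 / -2.9753 = 0.27449 → 27.45% Jw-76, 72.55% Jw-79.

72.55%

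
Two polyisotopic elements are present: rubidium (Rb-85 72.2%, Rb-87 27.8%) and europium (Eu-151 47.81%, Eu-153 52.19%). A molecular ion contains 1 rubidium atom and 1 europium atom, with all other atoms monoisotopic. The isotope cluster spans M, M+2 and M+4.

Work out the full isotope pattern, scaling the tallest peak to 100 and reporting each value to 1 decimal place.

67.7 : 100.0 : 28.5

Rubidium pattern (n=1): 0.7220 : 0.2780
Europium pattern (n=1): 0.4781 : 0.5219
Convolve the two distributions (both contribute in 2-u steps):
  M: 0.7220×0.4781 = 0.345188
  M+2: 0.7220×0.5219 + 0.2780×0.4781 = 0.509724
  M+4: 0.2780×0.5219 = 0.145088
Scale to base peak (0.509724) = 100: 67.7 : 100.0 : 28.5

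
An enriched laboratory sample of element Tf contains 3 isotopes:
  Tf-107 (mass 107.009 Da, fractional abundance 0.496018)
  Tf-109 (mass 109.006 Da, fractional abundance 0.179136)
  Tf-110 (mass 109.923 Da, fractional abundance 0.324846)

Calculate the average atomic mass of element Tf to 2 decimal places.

108.31 Da

The abundance-weighted mean is 0.496018 × 107.009 + 0.179136 × 109.006 + 0.324846 × 109.923
= 53.0784 + 19.5269 + 35.7080 = 108.3133 Da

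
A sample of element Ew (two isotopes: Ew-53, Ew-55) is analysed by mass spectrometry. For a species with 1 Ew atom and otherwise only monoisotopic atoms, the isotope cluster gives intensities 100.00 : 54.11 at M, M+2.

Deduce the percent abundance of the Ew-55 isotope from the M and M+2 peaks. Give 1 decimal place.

35.1%

Write p for the Ew-53 fraction. I(M+2)/I(M) = [C(1,1)·p^0·(1−p)] / p^1 = 1·(1−p)/p = 54.11/100.00 = 0.5411
(1−p)/p = 0.5411/1 = 0.5411  ⇒  p = 1/(1 + 0.5411) = 0.6489
Ew-53: 64.9%, Ew-55: 35.1%.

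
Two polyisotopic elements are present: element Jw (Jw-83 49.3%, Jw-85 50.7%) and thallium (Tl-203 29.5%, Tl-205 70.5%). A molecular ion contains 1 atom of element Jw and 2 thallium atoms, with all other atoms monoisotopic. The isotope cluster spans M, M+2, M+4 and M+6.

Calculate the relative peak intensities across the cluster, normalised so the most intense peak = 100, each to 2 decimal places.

Element Jw pattern (n=1): 0.4930 : 0.5070
Thallium pattern (n=2): 0.087025 : 0.41595 : 0.497025
Convolve the two distributions (both contribute in 2-u steps):
  M: 0.4930×0.087025 = 0.042903
  M+2: 0.4930×0.41595 + 0.5070×0.087025 = 0.249185
  M+4: 0.4930×0.497025 + 0.5070×0.41595 = 0.455920
  M+6: 0.5070×0.497025 = 0.251992
Scale to base peak (0.455920) = 100: 9.41 : 54.66 : 100.00 : 55.27

9.41 : 54.66 : 100.00 : 55.27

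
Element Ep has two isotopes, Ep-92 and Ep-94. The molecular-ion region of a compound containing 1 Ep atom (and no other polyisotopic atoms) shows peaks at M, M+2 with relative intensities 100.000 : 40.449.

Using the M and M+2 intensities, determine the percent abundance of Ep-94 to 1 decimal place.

28.8%

Let p = fractional abundance of Ep-92. I(M+2)/I(M) = [C(1,1)·p^0·(1−p)] / p^1 = 1·(1−p)/p = 40.449/100.000 = 0.4045
(1−p)/p = 0.4045/1 = 0.4045  ⇒  p = 1/(1 + 0.4045) = 0.7120
Ep-92: 71.2%, Ep-94: 28.8%.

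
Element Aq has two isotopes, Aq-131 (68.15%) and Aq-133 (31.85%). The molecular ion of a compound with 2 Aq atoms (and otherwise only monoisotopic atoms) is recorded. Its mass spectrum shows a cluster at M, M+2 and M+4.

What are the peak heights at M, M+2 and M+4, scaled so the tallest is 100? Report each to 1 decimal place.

Expanding (0.6815 + 0.3185)^2:
P(M) = 0.6815^2 = 0.464442
P(M+2) = 2 × 0.6815^1 × 0.3185^1 = 0.434115
P(M+4) = 0.3185^2 = 0.101442
The M peak is largest (0.464442); scaling to 100 gives 100.0 : 93.5 : 21.8.

100.0 : 93.5 : 21.8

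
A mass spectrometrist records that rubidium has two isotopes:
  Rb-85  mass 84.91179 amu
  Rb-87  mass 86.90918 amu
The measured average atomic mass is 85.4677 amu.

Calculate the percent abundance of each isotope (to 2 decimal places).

Writing the weighted mean with unknown fraction x of Rb-85:
84.91179·x + 86.90918·(1 − x) = 85.4677
(84.91179 − 86.90918)·x = 85.4677 − 86.90918
x = -1.44148 / -1.99739 = 0.72168 → 72.17% Rb-85, 27.83% Rb-87.

Rb-85: 72.17%, Rb-87: 27.83%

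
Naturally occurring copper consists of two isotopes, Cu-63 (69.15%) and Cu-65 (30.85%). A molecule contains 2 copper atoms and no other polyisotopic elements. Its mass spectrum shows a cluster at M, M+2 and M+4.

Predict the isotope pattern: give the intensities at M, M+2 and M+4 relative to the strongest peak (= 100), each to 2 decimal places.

The 2 Cu atoms are independent, so intensities follow the terms of (0.6915 + 0.3085)^2.
P(M) = 0.6915^2 = 0.478172
P(M+2) = 2 × 0.6915^1 × 0.3085^1 = 0.426656
P(M+4) = 0.3085^2 = 0.095172
The M peak is largest (0.478172); scaling to 100 gives 100.00 : 89.23 : 19.90.

100.00 : 89.23 : 19.90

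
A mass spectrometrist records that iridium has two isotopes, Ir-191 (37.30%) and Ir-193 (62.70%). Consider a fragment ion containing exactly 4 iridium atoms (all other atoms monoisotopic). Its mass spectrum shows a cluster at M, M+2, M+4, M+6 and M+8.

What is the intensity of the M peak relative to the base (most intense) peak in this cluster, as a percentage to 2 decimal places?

Binomial terms of (0.3730 + 0.6270)^4: M 0.0194, M+2 0.1302, M+4 0.3282, M+6 0.3678, M+8 0.1546 → M+6 is the base peak.
P(M+6) = C(4,3) × 0.3730^1 × 0.6270^3 = 4 × 0.3730 × 0.24649188 = 0.367766 (base)
P(M) = C(4,0) × 0.3730^4 × 0.6270^0 = 1 × 0.01935688 × 1.0000 = 0.019357
Relative intensity = 0.019357 / 0.367766 × 100 = 5.26

5.26%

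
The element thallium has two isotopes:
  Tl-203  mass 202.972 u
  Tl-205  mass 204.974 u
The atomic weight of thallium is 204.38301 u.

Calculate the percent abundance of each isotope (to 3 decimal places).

Tl-203: 29.520%, Tl-205: 70.480%

With x = fraction of Tl-203 (so Tl-205 is 1 − x):
202.972·x + 204.974·(1 − x) = 204.38301
(202.972 − 204.974)·x = 204.38301 − 204.974
x = -0.59099 / -2.002 = 0.29520 → 29.520% Tl-203, 70.480% Tl-205.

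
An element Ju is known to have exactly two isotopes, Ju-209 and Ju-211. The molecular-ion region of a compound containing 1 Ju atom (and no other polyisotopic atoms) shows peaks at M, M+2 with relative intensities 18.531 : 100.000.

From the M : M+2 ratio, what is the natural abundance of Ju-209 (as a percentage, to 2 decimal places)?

15.63%

If p is the fraction of Ju that is Ju-209, then I(M+2)/I(M) = [C(1,1)·p^0·(1−p)] / p^1 = 1·(1−p)/p = 100.000/18.531 = 5.3964
(1−p)/p = 5.3964/1 = 5.3964  ⇒  p = 1/(1 + 5.3964) = 0.1563
Ju-209: 15.63%, Ju-211: 84.37%.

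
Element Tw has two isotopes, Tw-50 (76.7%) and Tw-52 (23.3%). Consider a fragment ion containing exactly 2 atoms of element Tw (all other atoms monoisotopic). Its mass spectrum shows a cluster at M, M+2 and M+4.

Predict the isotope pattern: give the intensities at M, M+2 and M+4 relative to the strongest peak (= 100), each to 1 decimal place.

100.0 : 60.8 : 9.2

Each Tw atom is independently Tw-50 (p = 0.767) or Tw-52 (q = 0.233); the cluster is the binomial expansion (p + q)^2.
P(M) = 0.767^2 = 0.588289
P(M+2) = 2 × 0.767^1 × 0.233^1 = 0.357422
P(M+4) = 0.233^2 = 0.054289
The M peak is largest (0.588289); scaling to 100 gives 100.0 : 60.8 : 9.2.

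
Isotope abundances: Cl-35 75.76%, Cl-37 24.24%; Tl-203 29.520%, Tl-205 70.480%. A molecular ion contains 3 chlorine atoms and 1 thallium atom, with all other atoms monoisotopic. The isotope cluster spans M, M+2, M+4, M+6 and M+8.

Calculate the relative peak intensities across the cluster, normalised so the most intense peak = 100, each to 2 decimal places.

Chlorine pattern (n=3): 0.4348304 : 0.41738208 : 0.13354464 : 0.01424288
Thallium pattern (n=1): 0.2952 : 0.7048
Convolve the two distributions (both contribute in 2-u steps):
  M: 0.4348304×0.2952 = 0.128362
  M+2: 0.4348304×0.7048 + 0.41738208×0.2952 = 0.429680
  M+4: 0.41738208×0.7048 + 0.13354464×0.2952 = 0.333593
  M+6: 0.13354464×0.7048 + 0.01424288×0.2952 = 0.098327
  M+8: 0.01424288×0.7048 = 0.010038
Scale to base peak (0.429680) = 100: 29.87 : 100.00 : 77.64 : 22.88 : 2.34

29.87 : 100.00 : 77.64 : 22.88 : 2.34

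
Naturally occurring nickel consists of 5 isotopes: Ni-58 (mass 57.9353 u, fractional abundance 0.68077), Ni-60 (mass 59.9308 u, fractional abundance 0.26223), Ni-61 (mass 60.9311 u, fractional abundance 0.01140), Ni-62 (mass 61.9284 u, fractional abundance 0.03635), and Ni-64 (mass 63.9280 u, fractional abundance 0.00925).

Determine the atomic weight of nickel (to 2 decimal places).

The abundance-weighted mean is 0.68077 × 57.9353 + 0.26223 × 59.9308 + 0.01140 × 60.9311 + 0.03635 × 61.9284 + 0.00925 × 63.9280
= 39.44061 + 15.71565 + 0.69461 + 2.25110 + 0.59133 = 58.69330 u

58.69 u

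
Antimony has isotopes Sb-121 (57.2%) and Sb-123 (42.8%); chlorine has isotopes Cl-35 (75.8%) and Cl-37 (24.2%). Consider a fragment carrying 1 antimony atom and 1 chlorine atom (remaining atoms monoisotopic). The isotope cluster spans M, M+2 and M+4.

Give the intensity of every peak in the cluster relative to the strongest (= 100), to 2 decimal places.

Antimony pattern (n=1): 0.5720 : 0.4280
Chlorine pattern (n=1): 0.7580 : 0.2420
Convolve the two distributions (both contribute in 2-u steps):
  M: 0.5720×0.7580 = 0.433576
  M+2: 0.5720×0.2420 + 0.4280×0.7580 = 0.462848
  M+4: 0.4280×0.2420 = 0.103576
Scale to base peak (0.462848) = 100: 93.68 : 100.00 : 22.38

93.68 : 100.00 : 22.38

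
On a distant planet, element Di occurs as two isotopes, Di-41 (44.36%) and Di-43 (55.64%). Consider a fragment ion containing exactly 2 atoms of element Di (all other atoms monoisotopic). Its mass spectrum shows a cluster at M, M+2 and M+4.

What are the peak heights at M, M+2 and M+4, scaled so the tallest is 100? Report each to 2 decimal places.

39.86 : 100.00 : 62.71

Expanding (0.4436 + 0.5564)^2:
P(M) = 0.4436^2 = 0.196781
P(M+2) = 2 × 0.4436^1 × 0.5564^1 = 0.493638
P(M+4) = 0.5564^2 = 0.309581
The M+2 peak is largest (0.493638); scaling to 100 gives 39.86 : 100.00 : 62.71.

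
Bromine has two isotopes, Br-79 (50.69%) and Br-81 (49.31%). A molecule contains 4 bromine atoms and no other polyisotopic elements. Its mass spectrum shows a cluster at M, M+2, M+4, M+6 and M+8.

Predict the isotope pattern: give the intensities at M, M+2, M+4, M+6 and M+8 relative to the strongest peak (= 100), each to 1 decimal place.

Each Br atom is independently Br-79 (p = 0.5069) or Br-81 (q = 0.4931); the cluster is the binomial expansion (p + q)^4.
P(M) = 0.5069^4 = 0.066022
P(M+2) = 4 × 0.5069^3 × 0.4931^1 = 0.256899
P(M+4) = 6 × 0.5069^2 × 0.4931^2 = 0.374857
P(M+6) = 4 × 0.5069^1 × 0.4931^3 = 0.243101
P(M+8) = 0.4931^4 = 0.059121
The M+4 peak is largest (0.374857); scaling to 100 gives 17.6 : 68.5 : 100.0 : 64.9 : 15.8.

17.6 : 68.5 : 100.0 : 64.9 : 15.8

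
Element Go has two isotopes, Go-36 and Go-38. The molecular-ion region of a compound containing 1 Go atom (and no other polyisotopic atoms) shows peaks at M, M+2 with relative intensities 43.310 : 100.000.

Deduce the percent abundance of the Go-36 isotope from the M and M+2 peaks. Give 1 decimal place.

If p is the fraction of Go that is Go-36, then I(M+2)/I(M) = [C(1,1)·p^0·(1−p)] / p^1 = 1·(1−p)/p = 100.000/43.310 = 2.3089
(1−p)/p = 2.3089/1 = 2.3089  ⇒  p = 1/(1 + 2.3089) = 0.3022
Go-36: 30.2%, Go-38: 69.8%.

30.2%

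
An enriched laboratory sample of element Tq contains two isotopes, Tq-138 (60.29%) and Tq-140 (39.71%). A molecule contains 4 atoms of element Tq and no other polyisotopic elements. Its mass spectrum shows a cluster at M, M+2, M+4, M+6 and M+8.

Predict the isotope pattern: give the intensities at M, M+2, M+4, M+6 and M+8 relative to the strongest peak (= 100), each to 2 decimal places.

The 4 Tq atoms are independent, so intensities follow the terms of (0.6029 + 0.3971)^4.
P(M) = 0.6029^4 = 0.132124
P(M+2) = 4 × 0.6029^3 × 0.3971^1 = 0.348093
P(M+4) = 6 × 0.6029^2 × 0.3971^2 = 0.343907
P(M+6) = 4 × 0.6029^1 × 0.3971^3 = 0.151010
P(M+8) = 0.3971^4 = 0.024866
The M+2 peak is largest (0.348093); scaling to 100 gives 37.96 : 100.00 : 98.80 : 43.38 : 7.14.

37.96 : 100.00 : 98.80 : 43.38 : 7.14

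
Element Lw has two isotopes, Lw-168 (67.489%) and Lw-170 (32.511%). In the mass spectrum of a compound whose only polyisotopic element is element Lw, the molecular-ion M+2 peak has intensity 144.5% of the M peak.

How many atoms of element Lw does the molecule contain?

With n Lw atoms, P(M+2)/P(M) = C(n,1)·p^(n−1)q / p^n = n·q/p = n · 0.32511/0.67489.
n = 1.445 × 0.67489/0.32511 = 3.00 ≈ 3

3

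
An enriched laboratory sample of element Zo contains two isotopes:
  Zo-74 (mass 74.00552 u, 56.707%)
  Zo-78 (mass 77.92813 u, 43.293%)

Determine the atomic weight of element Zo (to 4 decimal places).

75.7037 u

Weight each isotope mass by its fractional abundance: 0.56707 × 74.00552 + 0.43293 × 77.92813
= 41.966310 + 33.737425 = 75.703735 u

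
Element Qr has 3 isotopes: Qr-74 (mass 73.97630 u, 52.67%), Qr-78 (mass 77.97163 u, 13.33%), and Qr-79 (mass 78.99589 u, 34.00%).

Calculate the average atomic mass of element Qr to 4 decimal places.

76.2155 u

The abundance-weighted mean is 0.5267 × 73.97630 + 0.1333 × 77.97163 + 0.3400 × 78.99589
= 38.963317 + 10.393618 + 26.858603 = 76.215538 u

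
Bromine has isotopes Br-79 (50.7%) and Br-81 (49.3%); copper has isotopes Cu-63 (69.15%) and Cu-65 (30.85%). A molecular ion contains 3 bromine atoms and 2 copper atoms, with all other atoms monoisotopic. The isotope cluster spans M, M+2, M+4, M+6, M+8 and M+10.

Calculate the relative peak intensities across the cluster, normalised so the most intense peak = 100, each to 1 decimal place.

Bromine pattern (n=3): 0.13032384 : 0.38017547 : 0.36967753 : 0.11982316
Copper pattern (n=2): 0.47817225 : 0.4266555 : 0.09517225
Convolve the two distributions (both contribute in 2-u steps):
  M: 0.13032384×0.47817225 = 0.062317
  M+2: 0.13032384×0.4266555 + 0.38017547×0.47817225 = 0.237393
  M+4: 0.13032384×0.09517225 + 0.38017547×0.4266555 + 0.36967753×0.47817225 = 0.351377
  M+6: 0.38017547×0.09517225 + 0.36967753×0.4266555 + 0.11982316×0.47817225 = 0.251203
  M+8: 0.36967753×0.09517225 + 0.11982316×0.4266555 = 0.086306
  M+10: 0.11982316×0.09517225 = 0.011404
Scale to base peak (0.351377) = 100: 17.7 : 67.6 : 100.0 : 71.5 : 24.6 : 3.2

17.7 : 67.6 : 100.0 : 71.5 : 24.6 : 3.2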